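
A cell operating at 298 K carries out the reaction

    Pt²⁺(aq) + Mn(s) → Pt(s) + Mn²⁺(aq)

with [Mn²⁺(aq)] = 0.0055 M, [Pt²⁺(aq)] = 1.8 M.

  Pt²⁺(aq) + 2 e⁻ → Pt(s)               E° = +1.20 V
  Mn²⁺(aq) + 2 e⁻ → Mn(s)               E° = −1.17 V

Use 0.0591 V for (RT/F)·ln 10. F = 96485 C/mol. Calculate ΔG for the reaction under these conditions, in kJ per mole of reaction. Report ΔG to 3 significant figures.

With Pt²⁺/Pt reduced at the cathode, E°cell = +1.20 − (−1.17) = +2.37 V and n = 2.
The reaction quotient is [Mn²⁺(aq)] / [Pt²⁺(aq)] = 0.00306; by Nernst, E = +2.37 − (0.0591/2)(−2.515) = +2.4443 V.
Then ΔG = −nFE = −2 × 96485 × +2.4443 J/mol = −472 kJ/mol.

−472 kJ/mol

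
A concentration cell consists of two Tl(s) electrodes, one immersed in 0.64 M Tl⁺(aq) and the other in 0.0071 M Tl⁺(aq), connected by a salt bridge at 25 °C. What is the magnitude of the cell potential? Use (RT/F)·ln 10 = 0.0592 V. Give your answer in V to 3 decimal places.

0.116 V

For a concentration cell E°cell = 0, since both electrodes use the same couple.
The compartment with the higher Tl⁺(aq) concentration (0.64 M) acts as the cathode; ions are reduced there and produced at the dilute (0.0071 M) anode.
With n = 1, Ecell = −(0.0592/1)·log([dilute]/[conc]) = −(0.0592/1)·log(0.0071/0.64) = +0.116 V.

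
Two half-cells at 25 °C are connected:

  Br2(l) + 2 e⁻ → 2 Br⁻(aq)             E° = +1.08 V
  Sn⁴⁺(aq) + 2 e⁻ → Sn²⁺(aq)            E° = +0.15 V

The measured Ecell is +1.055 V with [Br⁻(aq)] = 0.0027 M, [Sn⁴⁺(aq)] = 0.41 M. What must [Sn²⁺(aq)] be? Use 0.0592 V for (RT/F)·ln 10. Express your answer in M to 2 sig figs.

With Br₂/Br⁻ at the cathode and Sn⁴⁺/Sn²⁺ at the anode, E°cell = +1.08 − (+0.15) = +0.93 V (n = 2).
Rearranging E = E° − (0.0592/n)·log Q gives log Q = 2(+0.93 − (+1.055))/0.0592 = −4.223.
The balanced reaction is Br2(l) + Sn²⁺(aq) → 2 Br⁻(aq) + Sn⁴⁺(aq), so Q = ([Br⁻(aq)]^2·[Sn⁴⁺(aq)]) / [Sn²⁺(aq)].
Substituting the known concentrations and solving, log [Sn²⁺(aq)] = −1.301 and [Sn²⁺(aq)] = 0.050 M.

0.050 M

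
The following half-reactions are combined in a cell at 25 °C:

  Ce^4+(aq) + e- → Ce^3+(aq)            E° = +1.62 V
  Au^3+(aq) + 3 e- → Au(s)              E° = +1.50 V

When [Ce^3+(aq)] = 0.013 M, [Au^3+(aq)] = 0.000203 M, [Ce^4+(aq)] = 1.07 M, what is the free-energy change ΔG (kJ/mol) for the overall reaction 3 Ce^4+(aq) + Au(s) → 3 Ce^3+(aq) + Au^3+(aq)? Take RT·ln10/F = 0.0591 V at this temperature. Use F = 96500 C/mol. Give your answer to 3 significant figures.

The standard cell potential is +1.62 − (+1.50) = +0.12 V, with n = 3 electrons in the balanced equation.
Here Q = ([Ce^3+(aq)]^3·[Au^3+(aq)]) / [Ce^4+(aq)]^3 = 3.64×10^−10 (log Q = −9.439), giving E = +0.12 − (0.0591/3)·(−9.439) = +0.3059 V.
ΔG = −nFE = −(3)(96500)(+0.3059) J/mol = −88.6 kJ/mol.

−88.6 kJ/mol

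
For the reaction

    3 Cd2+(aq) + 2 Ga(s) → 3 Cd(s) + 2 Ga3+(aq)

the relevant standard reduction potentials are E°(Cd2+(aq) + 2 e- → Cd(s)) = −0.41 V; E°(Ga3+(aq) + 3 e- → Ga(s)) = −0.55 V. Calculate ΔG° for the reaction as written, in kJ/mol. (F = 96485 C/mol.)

In the reaction as written Cd2+(aq) is reduced, so the Cd²⁺/Cd couple is the cathode and Ga³⁺/Ga is the anode.
E°cell = −0.41 − (−0.55) = +0.14 V; balancing electrons gives n = 6.
ΔG° = −nFE°cell = −(6)(96485)(+0.14) J/mol = −81.0 kJ/mol.

−81.0 kJ/mol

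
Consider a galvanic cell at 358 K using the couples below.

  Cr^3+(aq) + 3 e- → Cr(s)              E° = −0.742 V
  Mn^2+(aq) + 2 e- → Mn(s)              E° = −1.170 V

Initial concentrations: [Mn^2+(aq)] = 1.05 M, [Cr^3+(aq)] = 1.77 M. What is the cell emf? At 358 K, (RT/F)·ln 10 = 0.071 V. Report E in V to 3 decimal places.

+0.433 V

The Cr³⁺/Cr couple has the more positive E°, so it is the cathode; Mn²⁺/Mn is the anode.
E°cell = E°cat − E°an = −0.742 − (−1.170) = +0.428 V; n = 6.
The balanced reaction is 2 Cr^3+(aq) + 3 Mn(s) → 2 Cr(s) + 3 Mn^2+(aq), so Q = [Mn^2+(aq)]^3 / [Cr^3+(aq)]^2 = 0.37 and log Q = −0.432.
E = E° − (0.071/n)·log Q = +0.428 − (0.071/6)(−0.432) = +0.433 V.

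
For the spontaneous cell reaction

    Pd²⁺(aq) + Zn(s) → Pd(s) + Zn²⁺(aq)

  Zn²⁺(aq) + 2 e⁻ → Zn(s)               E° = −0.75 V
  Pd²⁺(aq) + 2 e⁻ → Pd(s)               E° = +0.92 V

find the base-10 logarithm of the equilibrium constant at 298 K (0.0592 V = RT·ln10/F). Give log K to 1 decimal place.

log K = 56.4

The Pd²⁺/Pd couple is reduced (cathode); E°cell = +0.92 − (−0.75) = +1.67 V with n = 2.
At equilibrium E = 0, so log K = nE°cell / 0.0592 = (2)(+1.67) / 0.0592 = 56.4.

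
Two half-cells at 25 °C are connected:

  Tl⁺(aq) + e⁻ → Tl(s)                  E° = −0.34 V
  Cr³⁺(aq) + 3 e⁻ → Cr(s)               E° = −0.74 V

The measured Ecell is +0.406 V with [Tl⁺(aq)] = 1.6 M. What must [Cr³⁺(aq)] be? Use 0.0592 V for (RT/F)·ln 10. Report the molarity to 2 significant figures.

2.0 M

With Tl⁺/Tl at the cathode and Cr³⁺/Cr at the anode, E°cell = −0.34 − (−0.74) = +0.40 V (n = 3).
Since E = E° − (0.0592/n)·log Q, log Q = n(E° − E)/0.0592 = −0.304.
Balancing electrons gives 3 Tl⁺(aq) + Cr(s) → 3 Tl(s) + Cr³⁺(aq); thus Q = [Cr³⁺(aq)] / [Tl⁺(aq)]^3.
Isolating [Cr³⁺(aq)] in Q = 10^{−0.304} yields log [Cr³⁺(aq)] = 0.308, i.e. 2.0 M.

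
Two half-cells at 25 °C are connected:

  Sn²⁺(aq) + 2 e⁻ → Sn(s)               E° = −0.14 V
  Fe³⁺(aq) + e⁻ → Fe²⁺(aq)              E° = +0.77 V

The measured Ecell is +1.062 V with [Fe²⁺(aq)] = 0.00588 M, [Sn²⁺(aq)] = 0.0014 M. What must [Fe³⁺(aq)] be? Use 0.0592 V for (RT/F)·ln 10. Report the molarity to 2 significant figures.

Fe³⁺/Fe²⁺ is the cathode (higher E°); E°cell = +0.77 − (−0.14) = +0.91 V with n = 2.
From the Nernst equation, log Q = n(E° − E)/0.0592 = 2·(+0.91 − (+1.062))/0.0592 = −5.135.
For 2 Fe³⁺(aq) + Sn(s) → 2 Fe²⁺(aq) + Sn²⁺(aq), the reaction quotient is Q = ([Fe²⁺(aq)]^2·[Sn²⁺(aq)]) / [Fe³⁺(aq)]^2.
Substituting the known concentrations and solving, log [Fe³⁺(aq)] = −1.090 and [Fe³⁺(aq)] = 0.081 M.

0.081 M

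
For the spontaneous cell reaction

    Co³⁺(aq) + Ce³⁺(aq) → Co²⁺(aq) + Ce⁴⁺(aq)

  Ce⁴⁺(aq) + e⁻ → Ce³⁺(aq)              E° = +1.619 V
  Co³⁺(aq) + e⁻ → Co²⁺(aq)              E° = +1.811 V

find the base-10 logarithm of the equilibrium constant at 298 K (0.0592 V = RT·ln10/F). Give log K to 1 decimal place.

The Co³⁺/Co²⁺ couple is reduced (cathode); E°cell = +1.811 − (+1.619) = +0.192 V with n = 1.
At equilibrium E = 0, so log K = nE°cell / 0.0592 = (1)(+0.192) / 0.0592 = 3.2.

log K = 3.2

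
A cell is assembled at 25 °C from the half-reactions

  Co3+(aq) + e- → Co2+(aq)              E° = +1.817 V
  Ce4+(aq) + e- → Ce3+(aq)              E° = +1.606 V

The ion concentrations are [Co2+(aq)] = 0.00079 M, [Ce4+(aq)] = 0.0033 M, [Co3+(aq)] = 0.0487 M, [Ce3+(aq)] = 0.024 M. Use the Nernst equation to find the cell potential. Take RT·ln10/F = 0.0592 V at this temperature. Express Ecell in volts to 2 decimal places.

+0.37 V

Since E°(Co³⁺/Co²⁺) > E°(Ce⁴⁺/Ce³⁺), Co³⁺/Co²⁺ serves as the cathode.
The standard potential is +1.817 − (+1.606) = +0.211 V and the balanced reaction transfers n = 1 electron.
The balanced reaction is Co3+(aq) + Ce3+(aq) → Co2+(aq) + Ce4+(aq), so Q = ([Co2+(aq)]·[Ce4+(aq)]) / ([Co3+(aq)]·[Ce3+(aq)]) = 0.00223 and log Q = −2.652.
E = E° − (0.0592/n)·log Q = +0.211 − (0.0592/1)(−2.652) = +0.37 V.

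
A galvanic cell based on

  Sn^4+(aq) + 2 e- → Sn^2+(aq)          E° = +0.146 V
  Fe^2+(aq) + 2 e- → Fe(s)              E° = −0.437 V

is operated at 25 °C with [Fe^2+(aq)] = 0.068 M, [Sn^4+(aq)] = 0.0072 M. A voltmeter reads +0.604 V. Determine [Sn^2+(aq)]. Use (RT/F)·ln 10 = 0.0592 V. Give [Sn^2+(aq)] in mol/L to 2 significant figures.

0.021 M

Sn⁴⁺/Sn²⁺ is the cathode (higher E°); E°cell = +0.146 − (−0.437) = +0.583 V with n = 2.
Rearranging E = E° − (0.0592/n)·log Q gives log Q = 2(+0.583 − (+0.604))/0.0592 = −0.709.
The balanced reaction is Sn^4+(aq) + Fe(s) → Sn^2+(aq) + Fe^2+(aq), so Q = ([Sn^2+(aq)]·[Fe^2+(aq)]) / [Sn^4+(aq)].
Substituting the known concentrations and solving, log [Sn^2+(aq)] = −1.684 and [Sn^2+(aq)] = 0.021 M.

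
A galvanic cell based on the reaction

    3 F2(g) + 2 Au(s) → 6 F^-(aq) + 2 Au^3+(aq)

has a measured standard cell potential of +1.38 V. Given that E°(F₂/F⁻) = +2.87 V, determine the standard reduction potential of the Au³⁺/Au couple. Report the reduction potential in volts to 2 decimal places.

+1.49 V

In the reaction as written the F₂/F⁻ couple is reduced (cathode) and Au³⁺/Au is oxidized (anode), so E°cell = E°(F₂/F⁻) − E°(Au³⁺/Au).
E°(Au³⁺/Au) = E°(cathode) − E°cell = +2.87 − (+1.38) = +1.49 V.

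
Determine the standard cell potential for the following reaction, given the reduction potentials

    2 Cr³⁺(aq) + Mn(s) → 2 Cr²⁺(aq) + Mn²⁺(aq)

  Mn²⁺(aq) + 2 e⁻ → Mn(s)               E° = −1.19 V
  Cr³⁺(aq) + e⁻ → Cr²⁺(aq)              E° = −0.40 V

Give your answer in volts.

In the reaction as written, Cr³⁺(aq) is reduced (cathode) and Mn²⁺(aq) is produced by oxidation at the anode.
E°cell = E°(cathode) − E°(anode) = −0.40 − (−1.19) = +0.79 V.

+0.79 V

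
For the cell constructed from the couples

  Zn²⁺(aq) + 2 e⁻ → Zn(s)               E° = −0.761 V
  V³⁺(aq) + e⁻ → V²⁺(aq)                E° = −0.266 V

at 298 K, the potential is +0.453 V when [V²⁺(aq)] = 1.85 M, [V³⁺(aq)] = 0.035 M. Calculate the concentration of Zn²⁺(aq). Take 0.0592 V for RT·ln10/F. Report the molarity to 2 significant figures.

V³⁺/V²⁺ is the cathode (higher E°); E°cell = −0.266 − (−0.761) = +0.495 V with n = 2.
Rearranging E = E° − (0.0592/n)·log Q gives log Q = 2(+0.495 − (+0.453))/0.0592 = 1.419.
Balancing electrons gives 2 V³⁺(aq) + Zn(s) → 2 V²⁺(aq) + Zn²⁺(aq); thus Q = ([V²⁺(aq)]^2·[Zn²⁺(aq)]) / [V³⁺(aq)]^2.
Isolating [Zn²⁺(aq)] in Q = 10^{1.419} yields log [Zn²⁺(aq)] = −2.027, i.e. 0.0094 M.

0.0094 M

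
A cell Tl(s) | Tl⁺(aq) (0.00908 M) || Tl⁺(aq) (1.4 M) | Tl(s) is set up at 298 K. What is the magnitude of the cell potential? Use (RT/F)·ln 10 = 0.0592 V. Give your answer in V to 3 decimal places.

For a concentration cell E°cell = 0, since both electrodes use the same couple.
The compartment with the higher Tl⁺(aq) concentration (1.4 M) acts as the cathode; ions are reduced there and produced at the dilute (0.00908 M) anode.
With n = 1, Ecell = −(0.0592/1)·log([dilute]/[conc]) = −(0.0592/1)·log(0.00908/1.4) = +0.130 V.

0.130 V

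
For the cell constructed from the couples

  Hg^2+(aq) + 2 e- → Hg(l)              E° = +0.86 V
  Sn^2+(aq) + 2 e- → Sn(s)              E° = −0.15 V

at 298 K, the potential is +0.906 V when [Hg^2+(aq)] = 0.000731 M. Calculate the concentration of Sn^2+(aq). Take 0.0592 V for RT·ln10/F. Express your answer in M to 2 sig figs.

2.4 M

Hg²⁺/Hg is the cathode (higher E°); E°cell = +0.86 − (−0.15) = +1.01 V with n = 2.
From the Nernst equation, log Q = n(E° − E)/0.0592 = 2·(+1.01 − (+0.906))/0.0592 = 3.514.
The balanced reaction is Hg^2+(aq) + Sn(s) → Hg(l) + Sn^2+(aq), so Q = [Sn^2+(aq)] / [Hg^2+(aq)].
Solving for the unknown gives log [Sn^2+(aq)] = 0.378, so [Sn^2+(aq)] ≈ 2.4 M.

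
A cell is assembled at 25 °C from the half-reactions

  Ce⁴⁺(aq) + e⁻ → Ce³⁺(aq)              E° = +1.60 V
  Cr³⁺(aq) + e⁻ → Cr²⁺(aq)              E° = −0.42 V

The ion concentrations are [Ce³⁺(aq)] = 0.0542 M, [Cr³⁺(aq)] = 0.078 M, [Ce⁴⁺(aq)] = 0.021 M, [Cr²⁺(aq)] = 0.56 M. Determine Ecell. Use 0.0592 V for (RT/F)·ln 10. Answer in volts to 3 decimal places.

+2.046 V

Since E°(Ce⁴⁺/Ce³⁺) > E°(Cr³⁺/Cr²⁺), Ce⁴⁺/Ce³⁺ serves as the cathode.
E°cell = E°cat − E°an = +1.60 − (−0.42) = +2.02 V; n = 1.
For the overall reaction Ce⁴⁺(aq) + Cr²⁺(aq) → Ce³⁺(aq) + Cr³⁺(aq), Q = ([Ce³⁺(aq)]·[Cr³⁺(aq)]) / ([Ce⁴⁺(aq)]·[Cr²⁺(aq)]) = 0.359, giving log Q = −0.444.
By the Nernst equation, E = +2.02 − (0.0592/1)·(−0.444) = +2.046 V.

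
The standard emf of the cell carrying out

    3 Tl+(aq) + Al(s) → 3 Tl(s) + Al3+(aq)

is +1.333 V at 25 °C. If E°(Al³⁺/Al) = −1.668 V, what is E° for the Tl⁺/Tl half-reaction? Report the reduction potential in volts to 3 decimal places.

−0.335 V

In the reaction as written the Tl⁺/Tl couple is reduced (cathode) and Al³⁺/Al is oxidized (anode), so E°cell = E°(Tl⁺/Tl) − E°(Al³⁺/Al).
E°(Tl⁺/Tl) = E°cell + E°(anode) = +1.333 + (−1.668) = −0.335 V.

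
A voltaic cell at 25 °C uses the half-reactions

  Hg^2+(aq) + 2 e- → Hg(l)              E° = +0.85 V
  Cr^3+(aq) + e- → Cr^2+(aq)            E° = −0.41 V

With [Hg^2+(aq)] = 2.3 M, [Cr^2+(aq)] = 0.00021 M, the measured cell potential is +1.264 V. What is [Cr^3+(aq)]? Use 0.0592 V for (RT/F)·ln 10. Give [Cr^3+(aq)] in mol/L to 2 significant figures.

The Hg²⁺/Hg couple has the larger reduction potential, so it is the cathode: E°cell = +0.85 − (−0.41) = +1.26 V and n = 2.
Since E = E° − (0.0592/n)·log Q, log Q = n(E° − E)/0.0592 = −0.135.
Balancing electrons gives Hg^2+(aq) + 2 Cr^2+(aq) → Hg(l) + 2 Cr^3+(aq); thus Q = [Cr^3+(aq)]^2 / ([Hg^2+(aq)]·[Cr^2+(aq)]^2).
Substituting the known concentrations and solving, log [Cr^3+(aq)] = −3.564 and [Cr^3+(aq)] = 0.00027 M.

0.00027 M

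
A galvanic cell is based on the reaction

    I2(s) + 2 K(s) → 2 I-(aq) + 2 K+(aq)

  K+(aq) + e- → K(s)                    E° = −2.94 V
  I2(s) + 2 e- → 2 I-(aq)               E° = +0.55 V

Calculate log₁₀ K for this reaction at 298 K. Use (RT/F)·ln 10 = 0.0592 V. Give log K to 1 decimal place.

log K = 117.9

The I₂/I⁻ couple is reduced (cathode); E°cell = +0.55 − (−2.94) = +3.49 V with n = 2.
At equilibrium E = 0, so log K = nE°cell / 0.0592 = (2)(+3.49) / 0.0592 = 117.9.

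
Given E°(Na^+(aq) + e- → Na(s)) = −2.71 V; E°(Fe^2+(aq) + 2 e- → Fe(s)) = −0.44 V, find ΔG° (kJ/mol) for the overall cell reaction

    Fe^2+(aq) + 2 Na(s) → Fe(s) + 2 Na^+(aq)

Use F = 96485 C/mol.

In the reaction as written Fe^2+(aq) is reduced, so the Fe²⁺/Fe couple is the cathode and Na⁺/Na is the anode.
E°cell = −0.44 − (−2.71) = +2.27 V; balancing electrons gives n = 2.
ΔG° = −nFE°cell = −(2)(96485)(+2.27) J/mol = −438 kJ/mol.

−438 kJ/mol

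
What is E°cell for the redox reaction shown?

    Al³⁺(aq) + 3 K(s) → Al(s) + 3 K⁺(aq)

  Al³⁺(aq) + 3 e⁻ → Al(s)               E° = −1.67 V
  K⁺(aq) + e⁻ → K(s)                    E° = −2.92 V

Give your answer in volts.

Al³⁺(aq) gains electrons, so the Al³⁺/Al couple is the cathode; the K⁺/K couple is the anode.
E°cell = E°(cathode) − E°(anode) = −1.67 − (−2.92) = +1.25 V.

+1.25 V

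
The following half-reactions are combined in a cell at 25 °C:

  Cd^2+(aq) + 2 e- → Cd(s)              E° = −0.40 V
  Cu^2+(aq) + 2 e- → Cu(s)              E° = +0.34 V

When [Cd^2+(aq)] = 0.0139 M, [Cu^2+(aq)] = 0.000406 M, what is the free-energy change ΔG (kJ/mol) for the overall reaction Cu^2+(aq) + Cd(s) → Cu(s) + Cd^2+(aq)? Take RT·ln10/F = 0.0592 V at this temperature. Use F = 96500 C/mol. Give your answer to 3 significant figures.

−134 kJ/mol

E°cell = +0.34 − (−0.40) = +0.74 V; the balanced reaction transfers n = 2 electrons.
Here Q = [Cd^2+(aq)] / [Cu^2+(aq)] = 34.2 (log Q = 1.534), giving E = +0.74 − (0.0592/2)·(1.534) = +0.6946 V.
Then ΔG = −nFE = −2 × 96500 × +0.6946 J/mol = −134 kJ/mol.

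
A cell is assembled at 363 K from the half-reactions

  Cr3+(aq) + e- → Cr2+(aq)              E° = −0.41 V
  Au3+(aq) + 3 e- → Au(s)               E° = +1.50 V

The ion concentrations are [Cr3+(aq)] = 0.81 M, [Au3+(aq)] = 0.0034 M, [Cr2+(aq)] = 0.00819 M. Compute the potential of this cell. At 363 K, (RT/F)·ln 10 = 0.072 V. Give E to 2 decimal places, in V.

Au³⁺/Au is reduced (cathode, E° = +1.50 V) and Cr³⁺/Cr²⁺ is oxidized (anode).
E°cell = E°cat − E°an = +1.50 − (−0.41) = +1.91 V; n = 3.
Balancing gives Au3+(aq) + 3 Cr2+(aq) → Au(s) + 3 Cr3+(aq); hence Q = [Cr3+(aq)]^3 / ([Au3+(aq)]·[Cr2+(aq)]^3) = 2.85×10^8 (log Q = 8.454).
By the Nernst equation, E = +1.91 − (0.072/3)·(8.454) = +1.71 V.

+1.71 V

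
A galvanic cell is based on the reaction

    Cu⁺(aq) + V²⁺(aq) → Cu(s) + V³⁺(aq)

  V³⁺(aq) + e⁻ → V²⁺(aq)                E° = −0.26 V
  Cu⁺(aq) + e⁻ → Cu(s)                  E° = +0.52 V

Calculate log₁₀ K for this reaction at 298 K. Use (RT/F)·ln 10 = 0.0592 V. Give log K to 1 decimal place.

The Cu⁺/Cu couple is reduced (cathode); E°cell = +0.52 − (−0.26) = +0.78 V with n = 1.
At equilibrium E = 0, so log K = nE°cell / 0.0592 = (1)(+0.78) / 0.0592 = 13.2.

log K = 13.2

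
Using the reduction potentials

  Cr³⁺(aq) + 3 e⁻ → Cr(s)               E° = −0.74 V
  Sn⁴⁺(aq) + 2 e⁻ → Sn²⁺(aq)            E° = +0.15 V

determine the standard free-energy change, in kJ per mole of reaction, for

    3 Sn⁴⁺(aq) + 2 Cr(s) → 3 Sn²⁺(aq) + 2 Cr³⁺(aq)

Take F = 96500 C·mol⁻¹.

−515 kJ/mol

In the reaction as written Sn⁴⁺(aq) is reduced, so the Sn⁴⁺/Sn²⁺ couple is the cathode and Cr³⁺/Cr is the anode.
E°cell = +0.15 − (−0.74) = +0.89 V; balancing electrons gives n = 6.
ΔG° = −nFE°cell = −(6)(96500)(+0.89) J/mol = −515 kJ/mol.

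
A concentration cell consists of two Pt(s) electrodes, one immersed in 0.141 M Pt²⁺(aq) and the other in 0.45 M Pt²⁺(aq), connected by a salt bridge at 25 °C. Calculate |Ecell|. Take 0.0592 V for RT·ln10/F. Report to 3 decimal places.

For a concentration cell E°cell = 0, since both electrodes use the same couple.
The compartment with the higher Pt²⁺(aq) concentration (0.45 M) acts as the cathode; ions are reduced there and produced at the dilute (0.141 M) anode.
With n = 2, Ecell = −(0.0592/2)·log([dilute]/[conc]) = −(0.0592/2)·log(0.141/0.45) = +0.015 V.

0.015 V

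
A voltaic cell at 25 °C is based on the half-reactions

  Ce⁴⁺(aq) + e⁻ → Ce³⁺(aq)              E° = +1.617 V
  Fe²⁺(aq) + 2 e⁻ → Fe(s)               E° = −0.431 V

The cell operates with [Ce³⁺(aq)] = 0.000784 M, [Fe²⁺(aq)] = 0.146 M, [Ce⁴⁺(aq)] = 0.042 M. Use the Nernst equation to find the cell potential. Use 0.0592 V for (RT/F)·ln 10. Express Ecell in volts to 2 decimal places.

Ce⁴⁺/Ce³⁺ is reduced (cathode, E° = +1.617 V) and Fe²⁺/Fe is oxidized (anode).
E°cell = E°cat − E°an = +1.617 − (−0.431) = +2.048 V; n = 2.
The balanced reaction is 2 Ce⁴⁺(aq) + Fe(s) → 2 Ce³⁺(aq) + Fe²⁺(aq), so Q = ([Ce³⁺(aq)]^2·[Fe²⁺(aq)]) / [Ce⁴⁺(aq)]^2 = 5.09×10^−5 and log Q = −4.294.
Applying E = E° − (RT ln10/nF)·log Q gives +2.048 − (0.0592/2)(−4.294) = +2.18 V.

+2.18 V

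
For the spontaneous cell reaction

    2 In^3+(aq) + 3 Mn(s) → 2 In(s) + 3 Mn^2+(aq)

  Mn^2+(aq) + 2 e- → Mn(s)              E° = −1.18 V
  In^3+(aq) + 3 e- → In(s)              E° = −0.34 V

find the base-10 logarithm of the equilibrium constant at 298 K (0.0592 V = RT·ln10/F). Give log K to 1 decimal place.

The In³⁺/In couple is reduced (cathode); E°cell = −0.34 − (−1.18) = +0.84 V with n = 6.
At equilibrium E = 0, so log K = nE°cell / 0.0592 = (6)(+0.84) / 0.0592 = 85.1.

log K = 85.1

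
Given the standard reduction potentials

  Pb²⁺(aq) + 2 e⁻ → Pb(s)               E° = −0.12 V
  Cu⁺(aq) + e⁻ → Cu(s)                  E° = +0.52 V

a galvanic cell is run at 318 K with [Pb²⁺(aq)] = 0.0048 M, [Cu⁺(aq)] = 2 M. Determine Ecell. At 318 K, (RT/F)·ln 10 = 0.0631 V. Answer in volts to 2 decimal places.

Since E°(Cu⁺/Cu) > E°(Pb²⁺/Pb), Cu⁺/Cu serves as the cathode.
The standard potential is +0.52 − (−0.12) = +0.64 V and the balanced reaction transfers n = 2 electrons.
For the overall reaction 2 Cu⁺(aq) + Pb(s) → 2 Cu(s) + Pb²⁺(aq), Q = [Pb²⁺(aq)] / [Cu⁺(aq)]^2 = 0.0012, giving log Q = −2.921.
E = E° − (0.0631/n)·log Q = +0.64 − (0.0631/2)(−2.921) = +0.73 V.

+0.73 V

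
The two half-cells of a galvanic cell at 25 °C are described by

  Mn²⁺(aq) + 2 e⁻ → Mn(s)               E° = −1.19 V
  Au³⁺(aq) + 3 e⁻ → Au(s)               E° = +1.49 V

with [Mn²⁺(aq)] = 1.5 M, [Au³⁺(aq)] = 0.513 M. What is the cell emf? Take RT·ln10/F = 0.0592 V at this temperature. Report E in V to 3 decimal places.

Since E°(Au³⁺/Au) > E°(Mn²⁺/Mn), Au³⁺/Au serves as the cathode.
The standard potential is +1.49 − (−1.19) = +2.68 V and the balanced reaction transfers n = 6 electrons.
For the overall reaction 2 Au³⁺(aq) + 3 Mn(s) → 2 Au(s) + 3 Mn²⁺(aq), Q = [Mn²⁺(aq)]^3 / [Au³⁺(aq)]^2 = 12.8, giving log Q = 1.108.
Applying E = E° − (RT ln10/nF)·log Q gives +2.68 − (0.0592/6)(1.108) = +2.669 V.

+2.669 V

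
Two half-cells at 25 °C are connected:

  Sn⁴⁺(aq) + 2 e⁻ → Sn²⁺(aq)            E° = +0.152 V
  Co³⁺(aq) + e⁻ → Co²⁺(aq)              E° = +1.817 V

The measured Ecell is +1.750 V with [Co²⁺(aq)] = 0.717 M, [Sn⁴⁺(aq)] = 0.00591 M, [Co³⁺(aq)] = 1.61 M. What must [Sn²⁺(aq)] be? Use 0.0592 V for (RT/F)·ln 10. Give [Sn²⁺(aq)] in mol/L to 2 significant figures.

Co³⁺/Co²⁺ is the cathode (higher E°); E°cell = +1.817 − (+0.152) = +1.665 V with n = 2.
Rearranging E = E° − (0.0592/n)·log Q gives log Q = 2(+1.665 − (+1.750))/0.0592 = −2.872.
For 2 Co³⁺(aq) + Sn²⁺(aq) → 2 Co²⁺(aq) + Sn⁴⁺(aq), the reaction quotient is Q = ([Co²⁺(aq)]^2·[Sn⁴⁺(aq)]) / ([Co³⁺(aq)]^2·[Sn²⁺(aq)]).
Solving for the unknown gives log [Sn²⁺(aq)] = −0.059, so [Sn²⁺(aq)] ≈ 0.87 M.

0.87 M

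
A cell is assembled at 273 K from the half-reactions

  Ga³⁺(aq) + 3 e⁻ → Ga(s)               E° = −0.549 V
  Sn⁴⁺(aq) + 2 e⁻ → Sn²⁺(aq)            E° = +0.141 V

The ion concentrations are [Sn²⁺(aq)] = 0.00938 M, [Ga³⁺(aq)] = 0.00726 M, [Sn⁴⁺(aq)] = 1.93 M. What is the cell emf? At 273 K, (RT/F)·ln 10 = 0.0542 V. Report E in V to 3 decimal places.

+0.791 V

Sn⁴⁺/Sn²⁺ is reduced (cathode, E° = +0.141 V) and Ga³⁺/Ga is oxidized (anode).
The standard potential is +0.141 − (−0.549) = +0.690 V and the balanced reaction transfers n = 6 electrons.
Balancing gives 3 Sn⁴⁺(aq) + 2 Ga(s) → 3 Sn²⁺(aq) + 2 Ga³⁺(aq); hence Q = ([Sn²⁺(aq)]^3·[Ga³⁺(aq)]^2) / [Sn⁴⁺(aq)]^3 = 6.05×10^−12 (log Q = −11.218).
By the Nernst equation, E = +0.690 − (0.0542/6)·(−11.218) = +0.791 V.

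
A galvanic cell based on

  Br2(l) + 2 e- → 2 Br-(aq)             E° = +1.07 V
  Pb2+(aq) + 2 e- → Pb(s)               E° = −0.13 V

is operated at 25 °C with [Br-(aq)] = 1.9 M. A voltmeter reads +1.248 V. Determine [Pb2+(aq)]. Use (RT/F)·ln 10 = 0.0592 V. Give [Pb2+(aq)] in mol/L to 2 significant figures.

With Br₂/Br⁻ at the cathode and Pb²⁺/Pb at the anode, E°cell = +1.07 − (−0.13) = +1.20 V (n = 2).
Since E = E° − (0.0592/n)·log Q, log Q = n(E° − E)/0.0592 = −1.622.
For Br2(l) + Pb(s) → 2 Br-(aq) + Pb2+(aq), the reaction quotient is Q = [Br-(aq)]^2·[Pb2+(aq)].
Substituting the known concentrations and solving, log [Pb2+(aq)] = −2.180 and [Pb2+(aq)] = 0.0066 M.

0.0066 M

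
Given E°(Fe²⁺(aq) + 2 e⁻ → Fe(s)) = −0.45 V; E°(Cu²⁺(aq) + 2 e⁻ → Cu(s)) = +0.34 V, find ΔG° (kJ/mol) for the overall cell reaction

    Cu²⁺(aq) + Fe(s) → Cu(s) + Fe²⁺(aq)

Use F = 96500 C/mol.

In the reaction as written Cu²⁺(aq) is reduced, so the Cu²⁺/Cu couple is the cathode and Fe²⁺/Fe is the anode.
E°cell = +0.34 − (−0.45) = +0.79 V; balancing electrons gives n = 2.
ΔG° = −nFE°cell = −(2)(96500)(+0.79) J/mol = −152 kJ/mol.

−152 kJ/mol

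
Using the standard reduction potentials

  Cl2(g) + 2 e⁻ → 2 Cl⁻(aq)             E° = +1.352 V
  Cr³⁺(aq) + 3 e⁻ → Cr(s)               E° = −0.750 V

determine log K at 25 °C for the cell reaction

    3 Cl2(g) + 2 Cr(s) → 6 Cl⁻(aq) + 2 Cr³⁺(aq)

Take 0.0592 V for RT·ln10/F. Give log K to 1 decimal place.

log K = 213.0

The Cl₂/Cl⁻ couple is reduced (cathode); E°cell = +1.352 − (−0.750) = +2.102 V with n = 6.
At equilibrium E = 0, so log K = nE°cell / 0.0592 = (6)(+2.102) / 0.0592 = 213.0.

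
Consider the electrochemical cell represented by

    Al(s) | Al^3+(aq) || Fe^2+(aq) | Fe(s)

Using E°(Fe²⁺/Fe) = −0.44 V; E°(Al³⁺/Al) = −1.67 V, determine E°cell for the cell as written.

+1.23 V

By convention the left-hand electrode in cell notation is the anode (oxidation) and the right-hand electrode is the cathode (reduction).
E°cell = E°(right) − E°(left) = −0.44 − (−1.67) = +1.23 V.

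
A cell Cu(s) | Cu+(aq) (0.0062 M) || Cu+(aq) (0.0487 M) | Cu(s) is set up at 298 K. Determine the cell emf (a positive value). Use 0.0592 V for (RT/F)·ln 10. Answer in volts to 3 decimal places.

0.053 V

For a concentration cell E°cell = 0, since both electrodes use the same couple.
The compartment with the higher Cu+(aq) concentration (0.0487 M) acts as the cathode; ions are reduced there and produced at the dilute (0.0062 M) anode.
With n = 1, Ecell = −(0.0592/1)·log([dilute]/[conc]) = −(0.0592/1)·log(0.0062/0.0487) = +0.053 V.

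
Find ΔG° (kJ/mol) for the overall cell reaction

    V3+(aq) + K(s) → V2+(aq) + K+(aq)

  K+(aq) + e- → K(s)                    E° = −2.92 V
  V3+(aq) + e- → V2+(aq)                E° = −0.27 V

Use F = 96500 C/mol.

In the reaction as written V3+(aq) is reduced, so the V³⁺/V²⁺ couple is the cathode and K⁺/K is the anode.
E°cell = −0.27 − (−2.92) = +2.65 V; balancing electrons gives n = 1.
ΔG° = −nFE°cell = −(1)(96500)(+2.65) J/mol = −256 kJ/mol.

−256 kJ/mol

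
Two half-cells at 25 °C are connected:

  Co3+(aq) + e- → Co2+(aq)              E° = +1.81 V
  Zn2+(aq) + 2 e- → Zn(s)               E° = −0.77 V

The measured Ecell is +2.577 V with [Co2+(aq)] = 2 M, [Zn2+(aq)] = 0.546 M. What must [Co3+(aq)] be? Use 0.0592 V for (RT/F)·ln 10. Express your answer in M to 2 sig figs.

Co³⁺/Co²⁺ is the cathode (higher E°); E°cell = +1.81 − (−0.77) = +2.58 V with n = 2.
Rearranging E = E° − (0.0592/n)·log Q gives log Q = 2(+2.58 − (+2.577))/0.0592 = 0.101.
Balancing electrons gives 2 Co3+(aq) + Zn(s) → 2 Co2+(aq) + Zn2+(aq); thus Q = ([Co2+(aq)]^2·[Zn2+(aq)]) / [Co3+(aq)]^2.
Substituting the known concentrations and solving, log [Co3+(aq)] = 0.119 and [Co3+(aq)] = 1.3 M.

1.3 M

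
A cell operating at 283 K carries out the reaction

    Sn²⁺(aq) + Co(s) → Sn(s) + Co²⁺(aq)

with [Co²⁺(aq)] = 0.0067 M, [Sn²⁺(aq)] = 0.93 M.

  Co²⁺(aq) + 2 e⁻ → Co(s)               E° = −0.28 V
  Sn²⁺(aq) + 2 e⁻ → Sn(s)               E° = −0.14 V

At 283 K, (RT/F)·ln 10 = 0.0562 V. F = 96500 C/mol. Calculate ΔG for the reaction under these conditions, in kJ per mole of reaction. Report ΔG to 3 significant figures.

The standard cell potential is −0.14 − (−0.28) = +0.14 V, with n = 2 electrons in the balanced equation.
Here Q = [Co²⁺(aq)] / [Sn²⁺(aq)] = 0.0072 (log Q = −2.142), giving E = +0.14 − (0.0562/2)·(−2.142) = +0.2002 V.
ΔG = −nFE = −(2)(96500)(+0.2002) J/mol = −38.6 kJ/mol.

−38.6 kJ/mol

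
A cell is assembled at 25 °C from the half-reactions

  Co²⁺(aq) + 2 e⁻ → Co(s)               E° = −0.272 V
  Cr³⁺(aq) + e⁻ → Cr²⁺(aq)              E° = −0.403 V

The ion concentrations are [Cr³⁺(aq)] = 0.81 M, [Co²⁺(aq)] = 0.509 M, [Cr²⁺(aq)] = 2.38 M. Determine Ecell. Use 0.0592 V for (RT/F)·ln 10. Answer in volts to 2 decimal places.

+0.15 V

Since E°(Co²⁺/Co) > E°(Cr³⁺/Cr²⁺), Co²⁺/Co serves as the cathode.
E°cell = −0.272 − (−0.403) = +0.131 V, with n = 2 electrons transferred.
Balancing gives Co²⁺(aq) + 2 Cr²⁺(aq) → Co(s) + 2 Cr³⁺(aq); hence Q = [Cr³⁺(aq)]^2 / ([Co²⁺(aq)]·[Cr²⁺(aq)]^2) = 0.228 (log Q = −0.643).
E = E° − (0.0592/n)·log Q = +0.131 − (0.0592/2)(−0.643) = +0.15 V.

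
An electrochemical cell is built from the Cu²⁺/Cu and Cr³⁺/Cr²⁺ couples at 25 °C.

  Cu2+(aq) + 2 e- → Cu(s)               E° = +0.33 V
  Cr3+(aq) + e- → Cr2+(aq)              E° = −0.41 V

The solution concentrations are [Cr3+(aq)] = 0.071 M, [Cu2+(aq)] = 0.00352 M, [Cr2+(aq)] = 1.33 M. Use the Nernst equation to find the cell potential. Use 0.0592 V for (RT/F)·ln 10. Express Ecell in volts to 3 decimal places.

+0.743 V

Since E°(Cu²⁺/Cu) > E°(Cr³⁺/Cr²⁺), Cu²⁺/Cu serves as the cathode.
E°cell = +0.33 − (−0.41) = +0.74 V, with n = 2 electrons transferred.
For the overall reaction Cu2+(aq) + 2 Cr2+(aq) → Cu(s) + 2 Cr3+(aq), Q = [Cr3+(aq)]^2 / ([Cu2+(aq)]·[Cr2+(aq)]^2) = 0.81, giving log Q = −0.092.
Applying E = E° − (RT ln10/nF)·log Q gives +0.74 − (0.0592/2)(−0.092) = +0.743 V.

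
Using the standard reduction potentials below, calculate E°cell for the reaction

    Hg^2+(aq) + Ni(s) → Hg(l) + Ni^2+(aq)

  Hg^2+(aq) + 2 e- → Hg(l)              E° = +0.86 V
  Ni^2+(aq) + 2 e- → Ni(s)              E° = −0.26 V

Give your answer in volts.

In the reaction as written, Hg^2+(aq) is reduced (cathode) and Ni^2+(aq) is produced by oxidation at the anode.
E°cell = E°(cathode) − E°(anode) = +0.86 − (−0.26) = +1.12 V.

+1.12 V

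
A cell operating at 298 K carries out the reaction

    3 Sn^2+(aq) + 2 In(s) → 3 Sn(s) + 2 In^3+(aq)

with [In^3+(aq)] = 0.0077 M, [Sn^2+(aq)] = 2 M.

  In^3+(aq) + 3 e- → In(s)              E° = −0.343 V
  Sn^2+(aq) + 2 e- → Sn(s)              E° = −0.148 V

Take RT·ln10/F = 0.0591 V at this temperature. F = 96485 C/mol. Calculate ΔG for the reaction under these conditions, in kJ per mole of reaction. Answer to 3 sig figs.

−142 kJ/mol

With Sn²⁺/Sn reduced at the cathode, E°cell = −0.148 − (−0.343) = +0.195 V and n = 6.
Q = [In^3+(aq)]^2 / [Sn^2+(aq)]^3 = 7.41×10^−6, so log Q = −5.130 and E = +0.195 − (0.0591/6)(−5.130) = +0.2455 V.
Finally ΔG = −nFE = −(6)(96485 C/mol)(+0.2455 V) = −142 kJ/mol.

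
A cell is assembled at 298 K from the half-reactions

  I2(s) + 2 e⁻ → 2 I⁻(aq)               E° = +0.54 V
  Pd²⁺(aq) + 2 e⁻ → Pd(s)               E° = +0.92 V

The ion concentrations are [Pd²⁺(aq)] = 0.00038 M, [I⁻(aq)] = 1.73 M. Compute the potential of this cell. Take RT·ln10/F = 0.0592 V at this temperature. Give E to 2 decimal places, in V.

+0.29 V

Since E°(Pd²⁺/Pd) > E°(I₂/I⁻), Pd²⁺/Pd serves as the cathode.
E°cell = E°cat − E°an = +0.92 − (+0.54) = +0.38 V; n = 2.
The balanced reaction is Pd²⁺(aq) + 2 I⁻(aq) → Pd(s) + I2(s), so Q = 1 / ([Pd²⁺(aq)]·[I⁻(aq)]^2) = 879 and log Q = 2.944.
Applying E = E° − (RT ln10/nF)·log Q gives +0.38 − (0.0592/2)(2.944) = +0.29 V.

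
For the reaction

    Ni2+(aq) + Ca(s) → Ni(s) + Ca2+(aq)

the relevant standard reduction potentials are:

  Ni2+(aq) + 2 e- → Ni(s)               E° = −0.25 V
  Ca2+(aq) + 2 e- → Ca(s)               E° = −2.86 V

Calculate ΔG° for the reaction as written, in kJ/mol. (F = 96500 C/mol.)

−504 kJ/mol

In the reaction as written Ni2+(aq) is reduced, so the Ni²⁺/Ni couple is the cathode and Ca²⁺/Ca is the anode.
E°cell = −0.25 − (−2.86) = +2.61 V; balancing electrons gives n = 2.
ΔG° = −nFE°cell = −(2)(96500)(+2.61) J/mol = −504 kJ/mol.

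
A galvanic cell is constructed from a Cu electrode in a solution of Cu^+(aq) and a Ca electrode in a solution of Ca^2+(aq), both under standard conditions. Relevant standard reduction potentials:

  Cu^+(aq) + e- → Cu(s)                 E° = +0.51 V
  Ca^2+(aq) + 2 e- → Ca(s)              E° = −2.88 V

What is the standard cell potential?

+3.39 V

The Cu⁺/Cu couple has the higher E°, so Cu ion is reduced (cathode) and Ca is oxidized (anode).
E°cell = E°(cathode) − E°(anode) = +0.51 − (−2.88) = +3.39 V.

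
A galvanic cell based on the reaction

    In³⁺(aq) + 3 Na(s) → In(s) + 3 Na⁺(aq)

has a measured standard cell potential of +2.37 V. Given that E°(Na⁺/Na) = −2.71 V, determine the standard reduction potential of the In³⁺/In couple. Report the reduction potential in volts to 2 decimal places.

In the reaction as written the In³⁺/In couple is reduced (cathode) and Na⁺/Na is oxidized (anode), so E°cell = E°(In³⁺/In) − E°(Na⁺/Na).
E°(In³⁺/In) = E°cell + E°(anode) = +2.37 + (−2.71) = −0.34 V.

−0.34 V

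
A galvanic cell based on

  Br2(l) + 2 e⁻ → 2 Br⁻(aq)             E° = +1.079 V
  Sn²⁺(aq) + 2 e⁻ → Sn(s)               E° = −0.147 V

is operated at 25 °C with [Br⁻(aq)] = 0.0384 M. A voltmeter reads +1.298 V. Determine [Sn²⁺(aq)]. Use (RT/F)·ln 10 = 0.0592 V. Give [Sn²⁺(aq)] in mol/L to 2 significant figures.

With Br₂/Br⁻ at the cathode and Sn²⁺/Sn at the anode, E°cell = +1.079 − (−0.147) = +1.226 V (n = 2).
Rearranging E = E° − (0.0592/n)·log Q gives log Q = 2(+1.226 − (+1.298))/0.0592 = −2.432.
The balanced reaction is Br2(l) + Sn(s) → 2 Br⁻(aq) + Sn²⁺(aq), so Q = [Br⁻(aq)]^2·[Sn²⁺(aq)].
Isolating [Sn²⁺(aq)] in Q = 10^{−2.432} yields log [Sn²⁺(aq)] = 0.399, i.e. 2.5 M.

2.5 M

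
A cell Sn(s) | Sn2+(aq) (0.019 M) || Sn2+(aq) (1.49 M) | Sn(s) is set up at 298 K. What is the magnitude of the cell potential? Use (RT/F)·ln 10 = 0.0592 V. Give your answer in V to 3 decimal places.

0.056 V

For a concentration cell E°cell = 0, since both electrodes use the same couple.
The compartment with the higher Sn2+(aq) concentration (1.49 M) acts as the cathode; ions are reduced there and produced at the dilute (0.019 M) anode.
With n = 2, Ecell = −(0.0592/2)·log([dilute]/[conc]) = −(0.0592/2)·log(0.019/1.49) = +0.056 V.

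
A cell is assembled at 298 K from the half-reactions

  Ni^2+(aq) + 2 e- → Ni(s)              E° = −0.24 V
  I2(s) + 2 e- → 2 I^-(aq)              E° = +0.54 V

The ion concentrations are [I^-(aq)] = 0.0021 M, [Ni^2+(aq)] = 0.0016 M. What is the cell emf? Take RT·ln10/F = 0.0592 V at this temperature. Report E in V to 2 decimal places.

The I₂/I⁻ couple has the more positive E°, so it is the cathode; Ni²⁺/Ni is the anode.
E°cell = E°cat − E°an = +0.54 − (−0.24) = +0.78 V; n = 2.
For the overall reaction I2(s) + Ni(s) → 2 I^-(aq) + Ni^2+(aq), Q = [I^-(aq)]^2·[Ni^2+(aq)] = 7.06×10^−9, giving log Q = −8.151.
Applying E = E° − (RT ln10/nF)·log Q gives +0.78 − (0.0592/2)(−8.151) = +1.02 V.

+1.02 V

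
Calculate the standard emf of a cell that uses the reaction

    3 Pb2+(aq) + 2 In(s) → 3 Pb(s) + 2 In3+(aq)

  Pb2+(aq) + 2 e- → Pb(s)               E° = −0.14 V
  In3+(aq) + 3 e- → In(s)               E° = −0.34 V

Pb2+(aq) gains electrons, so the Pb²⁺/Pb couple is the cathode; the In³⁺/In couple is the anode.
E°cell = E°(cathode) − E°(anode) = −0.14 − (−0.34) = +0.20 V.

+0.20 V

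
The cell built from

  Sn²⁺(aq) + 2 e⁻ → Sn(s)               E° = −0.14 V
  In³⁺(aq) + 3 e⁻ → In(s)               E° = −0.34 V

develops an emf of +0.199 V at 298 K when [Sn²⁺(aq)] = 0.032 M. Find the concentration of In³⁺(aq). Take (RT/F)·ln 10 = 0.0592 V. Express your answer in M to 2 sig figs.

0.0064 M

With Sn²⁺/Sn at the cathode and In³⁺/In at the anode, E°cell = −0.14 − (−0.34) = +0.20 V (n = 6).
From the Nernst equation, log Q = n(E° − E)/0.0592 = 6·(+0.20 − (+0.199))/0.0592 = 0.101.
The balanced reaction is 3 Sn²⁺(aq) + 2 In(s) → 3 Sn(s) + 2 In³⁺(aq), so Q = [In³⁺(aq)]^2 / [Sn²⁺(aq)]^3.
Isolating [In³⁺(aq)] in Q = 10^{0.101} yields log [In³⁺(aq)] = −2.192, i.e. 0.0064 M.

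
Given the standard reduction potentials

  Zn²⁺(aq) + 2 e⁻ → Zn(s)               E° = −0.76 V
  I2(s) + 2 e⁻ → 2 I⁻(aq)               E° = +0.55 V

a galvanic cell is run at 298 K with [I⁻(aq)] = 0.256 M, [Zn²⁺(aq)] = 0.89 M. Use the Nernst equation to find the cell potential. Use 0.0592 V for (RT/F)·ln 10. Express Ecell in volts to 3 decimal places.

+1.347 V

Since E°(I₂/I⁻) > E°(Zn²⁺/Zn), I₂/I⁻ serves as the cathode.
The standard potential is +0.55 − (−0.76) = +1.31 V and the balanced reaction transfers n = 2 electrons.
The balanced reaction is I2(s) + Zn(s) → 2 I⁻(aq) + Zn²⁺(aq), so Q = [I⁻(aq)]^2·[Zn²⁺(aq)] = 0.0583 and log Q = −1.234.
By the Nernst equation, E = +1.31 − (0.0592/2)·(−1.234) = +1.347 V.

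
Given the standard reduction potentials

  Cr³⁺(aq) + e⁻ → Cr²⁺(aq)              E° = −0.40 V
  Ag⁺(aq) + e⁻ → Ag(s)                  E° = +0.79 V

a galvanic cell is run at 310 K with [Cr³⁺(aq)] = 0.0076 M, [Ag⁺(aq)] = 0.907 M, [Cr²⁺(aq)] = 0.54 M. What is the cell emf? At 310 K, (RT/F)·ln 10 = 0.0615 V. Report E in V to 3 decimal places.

Since E°(Ag⁺/Ag) > E°(Cr³⁺/Cr²⁺), Ag⁺/Ag serves as the cathode.
E°cell = +0.79 − (−0.40) = +1.19 V, with n = 1 electron transferred.
The balanced reaction is Ag⁺(aq) + Cr²⁺(aq) → Ag(s) + Cr³⁺(aq), so Q = [Cr³⁺(aq)] / ([Ag⁺(aq)]·[Cr²⁺(aq)]) = 0.0155 and log Q = −1.809.
By the Nernst equation, E = +1.19 − (0.0615/1)·(−1.809) = +1.301 V.

+1.301 V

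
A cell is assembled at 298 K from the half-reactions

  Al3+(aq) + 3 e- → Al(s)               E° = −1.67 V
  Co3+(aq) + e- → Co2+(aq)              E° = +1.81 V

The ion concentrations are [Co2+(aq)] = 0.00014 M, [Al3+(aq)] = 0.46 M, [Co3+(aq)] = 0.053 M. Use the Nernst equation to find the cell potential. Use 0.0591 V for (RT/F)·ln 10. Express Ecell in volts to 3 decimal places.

Co³⁺/Co²⁺ is reduced (cathode, E° = +1.81 V) and Al³⁺/Al is oxidized (anode).
The standard potential is +1.81 − (−1.67) = +3.48 V and the balanced reaction transfers n = 3 electrons.
Balancing gives 3 Co3+(aq) + Al(s) → 3 Co2+(aq) + Al3+(aq); hence Q = ([Co2+(aq)]^3·[Al3+(aq)]) / [Co3+(aq)]^3 = 8.48×10^−9 (log Q = −8.072).
Applying E = E° − (RT ln10/nF)·log Q gives +3.48 − (0.0591/3)(−8.072) = +3.639 V.

+3.639 V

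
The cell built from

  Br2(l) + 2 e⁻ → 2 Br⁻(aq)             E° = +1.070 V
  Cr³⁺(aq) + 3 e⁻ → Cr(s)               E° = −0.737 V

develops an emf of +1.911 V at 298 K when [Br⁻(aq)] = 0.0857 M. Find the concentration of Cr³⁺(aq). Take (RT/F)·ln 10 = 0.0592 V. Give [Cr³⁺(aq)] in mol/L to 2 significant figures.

0.0085 M

With Br₂/Br⁻ at the cathode and Cr³⁺/Cr at the anode, E°cell = +1.070 − (−0.737) = +1.807 V (n = 6).
From the Nernst equation, log Q = n(E° − E)/0.0592 = 6·(+1.807 − (+1.911))/0.0592 = −10.541.
For 3 Br2(l) + 2 Cr(s) → 6 Br⁻(aq) + 2 Cr³⁺(aq), the reaction quotient is Q = [Br⁻(aq)]^6·[Cr³⁺(aq)]^2.
Solving for the unknown gives log [Cr³⁺(aq)] = −2.069, so [Cr³⁺(aq)] ≈ 0.0085 M.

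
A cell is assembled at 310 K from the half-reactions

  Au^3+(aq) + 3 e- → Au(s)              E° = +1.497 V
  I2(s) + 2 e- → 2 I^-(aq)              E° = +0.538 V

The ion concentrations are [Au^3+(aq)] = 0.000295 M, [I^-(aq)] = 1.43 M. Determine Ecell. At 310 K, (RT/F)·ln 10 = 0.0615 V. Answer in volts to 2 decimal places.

+0.90 V

Since E°(Au³⁺/Au) > E°(I₂/I⁻), Au³⁺/Au serves as the cathode.
E°cell = +1.497 − (+0.538) = +0.959 V, with n = 6 electrons transferred.
For the overall reaction 2 Au^3+(aq) + 6 I^-(aq) → 2 Au(s) + 3 I2(s), Q = 1 / ([Au^3+(aq)]^2·[I^-(aq)]^6) = 1.34×10^6, giving log Q = 6.128.
E = E° − (0.0615/n)·log Q = +0.959 − (0.0615/6)(6.128) = +0.90 V.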